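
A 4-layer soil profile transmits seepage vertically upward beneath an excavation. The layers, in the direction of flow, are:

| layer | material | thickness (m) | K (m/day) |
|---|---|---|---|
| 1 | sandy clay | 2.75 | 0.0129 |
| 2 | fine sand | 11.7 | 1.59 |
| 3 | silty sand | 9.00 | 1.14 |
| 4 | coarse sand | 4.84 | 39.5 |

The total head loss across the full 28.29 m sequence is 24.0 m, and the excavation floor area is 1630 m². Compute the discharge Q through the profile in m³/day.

Flow is perpendicular to layering, so the layers act in series and the equivalent K is the thickness-weighted harmonic mean.
Total thickness L = 2.75 + 11.7 + 9.00 + 4.84 = 28.29 m.
Σ(b_i/K_i) = 2.75/0.0129 + 11.7/1.59 + 9.00/1.14 + 4.84/39.5 = 228.6 d.
K_eq = L / Σ(b_i/K_i) = 28.29 / 228.6 = 0.1238 m/day.
Q = K_eq · A · (Δh/L) = 0.1238 × 1630 × (24.0/28.29) = 171.2 m³/day.

171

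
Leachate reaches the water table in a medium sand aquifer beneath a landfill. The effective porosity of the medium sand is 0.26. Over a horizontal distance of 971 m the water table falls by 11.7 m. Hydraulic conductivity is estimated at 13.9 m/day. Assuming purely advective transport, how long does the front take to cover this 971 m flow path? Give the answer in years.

Hydraulic gradient i = Δh / L = 11.7 / 971 = 0.01205.
Darcy flux q = K · i = 13.90 × 0.01205 = 0.1675 m/day.
Seepage velocity v = q / n_e = 0.1675 / 0.26 = 0.6442 m/day.
Travel time t = L / v = 971 / 0.6442 = 1507 days = 4.127 years.

4.13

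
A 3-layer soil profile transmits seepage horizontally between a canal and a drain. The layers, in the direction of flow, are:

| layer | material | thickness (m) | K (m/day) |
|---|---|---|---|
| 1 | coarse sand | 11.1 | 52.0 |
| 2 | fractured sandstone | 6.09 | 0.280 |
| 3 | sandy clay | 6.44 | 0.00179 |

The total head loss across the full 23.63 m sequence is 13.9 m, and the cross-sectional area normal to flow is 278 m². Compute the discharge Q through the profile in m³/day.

Flow is perpendicular to layering, so the layers act in series and the equivalent K is the thickness-weighted harmonic mean.
Total thickness L = 11.1 + 6.09 + 6.44 = 23.63 m.
Σ(b_i/K_i) = 11.1/52.0 + 6.09/0.280 + 6.44/0.00179 = 3620 d.
K_eq = L / Σ(b_i/K_i) = 23.63 / 3620 = 0.006528 m/day.
Q = K_eq · A · (Δh/L) = 0.006528 × 278 × (13.9/23.63) = 1.068 m³/day.

1.07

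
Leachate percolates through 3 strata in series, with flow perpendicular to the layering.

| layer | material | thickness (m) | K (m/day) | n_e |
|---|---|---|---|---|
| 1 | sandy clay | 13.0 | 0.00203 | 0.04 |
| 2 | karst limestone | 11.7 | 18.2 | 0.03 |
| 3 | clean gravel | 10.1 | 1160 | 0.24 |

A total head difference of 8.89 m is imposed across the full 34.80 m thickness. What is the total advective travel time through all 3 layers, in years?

6.50

With flow normal to the layers, continuity requires the same specific discharge q through every layer.
Σ(b_i/K_i) = 13.0/0.00203 + 11.7/18.2 + 10.1/1160 = 6405 d.
q = Δh / Σ(b_i/K_i) = 8.89 / 6405 = 0.001388 m/day.
In each layer the seepage velocity is v_i = q/n_i, so the layer transit time is t_i = b_i·n_i / q:
  layer 1 (sandy clay): t_1 = 13.0 × 0.04 / 0.001388 = 374.6 d
  layer 2 (karst limestone): t_2 = 11.7 × 0.03 / 0.001388 = 252.9 d
  layer 3 (clean gravel): t_3 = 10.1 × 0.24 / 0.001388 = 1746 d
Total t = Σ t_i = 2374 days = 6.499 years.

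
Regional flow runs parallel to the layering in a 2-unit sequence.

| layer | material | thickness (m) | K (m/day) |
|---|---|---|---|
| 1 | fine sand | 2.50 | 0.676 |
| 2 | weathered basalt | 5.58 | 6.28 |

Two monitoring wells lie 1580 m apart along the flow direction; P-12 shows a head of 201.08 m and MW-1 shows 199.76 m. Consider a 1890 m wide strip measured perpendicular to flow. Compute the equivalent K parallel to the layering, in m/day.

4.55

Flow is parallel to layering, so each bed carries its own Darcy discharge and the transmissivities add.
Σ(K_i·b_i) = 0.676×2.50 + 6.28×5.58 = 36.73 m²/day.
Total thickness b = 8.080 m, so K_eq = Σ(K_i·b_i)/b = 4.546 m/day.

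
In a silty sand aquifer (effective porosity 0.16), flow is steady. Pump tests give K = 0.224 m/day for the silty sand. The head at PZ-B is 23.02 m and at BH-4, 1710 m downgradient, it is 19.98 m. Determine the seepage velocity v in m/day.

0.00249

Hydraulic gradient i = (23.02 − 19.98) / 1710 = 3.04 / 1710 = 0.001778.
Darcy flux q = K · i = 0.2240 × 0.001778 = 0.0003982 m/day.
Seepage velocity v = q / n_e = 0.0003982 / 0.16 = 0.002489 m/day.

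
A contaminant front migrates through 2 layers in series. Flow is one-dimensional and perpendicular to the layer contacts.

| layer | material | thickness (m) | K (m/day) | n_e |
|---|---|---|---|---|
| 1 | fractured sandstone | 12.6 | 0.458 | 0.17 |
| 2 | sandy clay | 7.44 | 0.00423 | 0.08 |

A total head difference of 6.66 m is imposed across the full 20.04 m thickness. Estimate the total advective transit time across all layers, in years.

2.01

With flow normal to the layers, continuity requires the same specific discharge q through every layer.
Σ(b_i/K_i) = 12.6/0.458 + 7.44/0.00423 = 1786 d.
q = Δh / Σ(b_i/K_i) = 6.66 / 1786 = 0.003728 m/day.
In each layer the seepage velocity is v_i = q/n_i, so the layer transit time is t_i = b_i·n_i / q:
  layer 1 (fractured sandstone): t_1 = 12.6 × 0.17 / 0.003728 = 574.5 d
  layer 2 (sandy clay): t_2 = 7.44 × 0.08 / 0.003728 = 159.6 d
Total t = Σ t_i = 734.2 days = 2.010 years.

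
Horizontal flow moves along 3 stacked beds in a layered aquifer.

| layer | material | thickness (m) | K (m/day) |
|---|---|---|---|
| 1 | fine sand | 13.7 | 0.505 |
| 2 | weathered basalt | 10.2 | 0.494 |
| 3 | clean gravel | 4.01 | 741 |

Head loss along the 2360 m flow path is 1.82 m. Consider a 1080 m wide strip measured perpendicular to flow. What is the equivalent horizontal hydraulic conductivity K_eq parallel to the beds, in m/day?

107

Flow is parallel to layering, so each bed carries its own Darcy discharge and the transmissivities add.
Σ(K_i·b_i) = 0.505×13.7 + 0.494×10.2 + 741×4.01 = 2983 m²/day.
Total thickness b = 27.91 m, so K_eq = Σ(K_i·b_i)/b = 106.9 m/day.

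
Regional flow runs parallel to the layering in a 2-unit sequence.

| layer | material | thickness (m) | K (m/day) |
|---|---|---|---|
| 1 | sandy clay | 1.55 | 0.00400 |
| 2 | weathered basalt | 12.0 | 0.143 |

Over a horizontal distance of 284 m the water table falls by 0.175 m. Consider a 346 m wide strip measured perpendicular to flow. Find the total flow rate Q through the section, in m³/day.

0.367

Flow is parallel to layering, so each bed carries its own Darcy discharge and the transmissivities add.
Σ(K_i·b_i) = 0.00400×1.55 + 0.143×12.0 = 1.722 m²/day.
Hydraulic gradient i = Δh / L = 0.175 / 284 = 0.0006162.
Q = Σ(K_i·b_i) · W · i = 1.722 × 346 × 0.0006162 = 0.3672 m³/day.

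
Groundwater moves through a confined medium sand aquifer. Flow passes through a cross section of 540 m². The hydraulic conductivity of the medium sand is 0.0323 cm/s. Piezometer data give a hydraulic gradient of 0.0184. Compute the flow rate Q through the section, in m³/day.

Convert K: 0.0323 cm/s × 864 = 27.91 m/day.
Hydraulic gradient i = 0.0184.
Darcy's law: Q = K · A · i = 27.91 × 540.0 × 0.01840 = 277.3 m³/day.

277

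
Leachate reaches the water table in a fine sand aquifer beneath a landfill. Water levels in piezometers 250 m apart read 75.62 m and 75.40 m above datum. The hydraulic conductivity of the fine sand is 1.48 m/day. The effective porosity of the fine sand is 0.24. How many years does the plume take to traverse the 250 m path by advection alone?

Hydraulic gradient i = (75.62 − 75.40) / 250 = 0.22 / 250 = 0.0008800.
Darcy flux q = K · i = 1.480 × 0.0008800 = 0.001302 m/day.
Seepage velocity v = q / n_e = 0.001302 / 0.24 = 0.005427 m/day.
Travel time t = L / v = 250 / 0.005427 = 46069 days = 126.1 years.

126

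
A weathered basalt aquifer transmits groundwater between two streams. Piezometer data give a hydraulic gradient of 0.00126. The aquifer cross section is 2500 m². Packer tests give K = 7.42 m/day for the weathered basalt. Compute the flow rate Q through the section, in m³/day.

Hydraulic gradient i = 0.00126.
Darcy's law: Q = K · A · i = 7.420 × 2500 × 0.001260 = 23.37 m³/day.

23.4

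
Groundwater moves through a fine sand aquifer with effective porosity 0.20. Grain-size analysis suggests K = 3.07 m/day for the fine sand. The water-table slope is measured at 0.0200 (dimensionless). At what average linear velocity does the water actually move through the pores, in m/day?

0.307

Hydraulic gradient i = 0.0200.
Darcy flux q = K · i = 3.070 × 0.02000 = 0.06140 m/day.
Seepage velocity v = q / n_e = 0.06140 / 0.20 = 0.3070 m/day.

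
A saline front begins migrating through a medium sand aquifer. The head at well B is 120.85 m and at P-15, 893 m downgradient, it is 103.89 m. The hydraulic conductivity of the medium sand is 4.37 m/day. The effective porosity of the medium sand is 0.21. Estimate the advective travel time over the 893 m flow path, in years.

Hydraulic gradient i = (120.85 − 103.89) / 893 = 16.96 / 893 = 0.01899.
Darcy flux q = K · i = 4.370 × 0.01899 = 0.08300 m/day.
Seepage velocity v = q / n_e = 0.08300 / 0.21 = 0.3952 m/day.
Travel time t = L / v = 893 / 0.3952 = 2260 days = 6.186 years.

6.19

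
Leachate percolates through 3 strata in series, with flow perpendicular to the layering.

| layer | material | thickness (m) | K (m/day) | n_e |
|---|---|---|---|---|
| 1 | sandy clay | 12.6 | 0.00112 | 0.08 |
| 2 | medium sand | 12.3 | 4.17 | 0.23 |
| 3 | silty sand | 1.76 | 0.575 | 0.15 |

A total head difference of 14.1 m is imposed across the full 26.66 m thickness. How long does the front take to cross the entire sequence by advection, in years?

8.96

With flow normal to the layers, continuity requires the same specific discharge q through every layer.
Σ(b_i/K_i) = 12.6/0.00112 + 12.3/4.17 + 1.76/0.575 = 11256 d.
q = Δh / Σ(b_i/K_i) = 14.1 / 11256 = 0.001253 m/day.
In each layer the seepage velocity is v_i = q/n_i, so the layer transit time is t_i = b_i·n_i / q:
  layer 1 (sandy clay): t_1 = 12.6 × 0.08 / 0.001253 = 804.7 d
  layer 2 (medium sand): t_2 = 12.3 × 0.23 / 0.001253 = 2258 d
  layer 3 (silty sand): t_3 = 1.76 × 0.15 / 0.001253 = 210.8 d
Total t = Σ t_i = 3274 days = 8.963 years.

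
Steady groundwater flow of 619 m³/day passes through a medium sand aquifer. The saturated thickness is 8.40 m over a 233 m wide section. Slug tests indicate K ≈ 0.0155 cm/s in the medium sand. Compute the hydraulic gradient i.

0.0236

Convert K: 0.0155 cm/s × 864 = 13.39 m/day.
Cross-sectional area A = 233 × 8.40 = 1957 m².
From Q = K·A·i, i = Q / (K·A) = 619 / (13.39 × 1957) = 0.02362.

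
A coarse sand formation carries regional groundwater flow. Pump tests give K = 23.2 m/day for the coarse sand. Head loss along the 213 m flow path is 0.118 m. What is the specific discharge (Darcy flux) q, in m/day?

0.0129

Hydraulic gradient i = Δh / L = 0.118 / 213 = 0.0005540.
Specific discharge q = K · i = 23.20 × 0.0005540 = 0.01285 m/day.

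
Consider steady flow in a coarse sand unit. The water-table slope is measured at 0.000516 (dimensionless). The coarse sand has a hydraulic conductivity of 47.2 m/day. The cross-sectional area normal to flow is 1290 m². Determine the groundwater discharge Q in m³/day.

31.4

Hydraulic gradient i = 0.000516.
Darcy's law: Q = K · A · i = 47.20 × 1290 × 0.0005160 = 31.42 m³/day.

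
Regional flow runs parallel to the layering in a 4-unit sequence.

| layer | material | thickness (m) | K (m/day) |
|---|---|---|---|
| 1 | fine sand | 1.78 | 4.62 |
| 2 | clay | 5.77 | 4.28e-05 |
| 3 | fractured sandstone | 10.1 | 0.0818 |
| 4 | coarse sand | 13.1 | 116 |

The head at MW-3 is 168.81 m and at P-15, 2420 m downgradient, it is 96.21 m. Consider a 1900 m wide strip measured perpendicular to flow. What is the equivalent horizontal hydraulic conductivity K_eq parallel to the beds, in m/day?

49.7

Flow is parallel to layering, so each bed carries its own Darcy discharge and the transmissivities add.
Σ(K_i·b_i) = 4.62×1.78 + 4.28e-05×5.77 + 0.0818×10.1 + 116×13.1 = 1529 m²/day.
Total thickness b = 30.75 m, so K_eq = Σ(K_i·b_i)/b = 49.71 m/day.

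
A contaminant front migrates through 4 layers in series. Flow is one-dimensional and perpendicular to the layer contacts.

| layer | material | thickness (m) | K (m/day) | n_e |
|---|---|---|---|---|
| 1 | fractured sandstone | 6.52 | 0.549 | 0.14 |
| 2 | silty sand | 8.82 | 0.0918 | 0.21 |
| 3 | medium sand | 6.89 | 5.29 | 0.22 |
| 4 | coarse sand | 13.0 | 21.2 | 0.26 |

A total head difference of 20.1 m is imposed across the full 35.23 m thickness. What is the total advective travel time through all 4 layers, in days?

41.9

With flow normal to the layers, continuity requires the same specific discharge q through every layer.
Σ(b_i/K_i) = 6.52/0.549 + 8.82/0.0918 + 6.89/5.29 + 13.0/21.2 = 109.9 d.
q = Δh / Σ(b_i/K_i) = 20.1 / 109.9 = 0.1829 m/day.
In each layer the seepage velocity is v_i = q/n_i, so the layer transit time is t_i = b_i·n_i / q:
  layer 1 (fractured sandstone): t_1 = 6.52 × 0.14 / 0.1829 = 4.990 d
  layer 2 (silty sand): t_2 = 8.82 × 0.21 / 0.1829 = 10.12 d
  layer 3 (medium sand): t_3 = 6.89 × 0.22 / 0.1829 = 8.286 d
  layer 4 (coarse sand): t_4 = 13.0 × 0.26 / 0.1829 = 18.48 d
Total t = Σ t_i = 41.88 days.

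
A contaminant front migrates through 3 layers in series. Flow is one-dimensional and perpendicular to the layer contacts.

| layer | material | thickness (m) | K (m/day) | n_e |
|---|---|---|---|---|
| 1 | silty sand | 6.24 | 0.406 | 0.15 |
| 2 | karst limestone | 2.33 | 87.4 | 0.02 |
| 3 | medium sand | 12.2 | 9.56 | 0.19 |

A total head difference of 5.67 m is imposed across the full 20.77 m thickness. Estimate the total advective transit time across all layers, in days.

With flow normal to the layers, continuity requires the same specific discharge q through every layer.
Σ(b_i/K_i) = 6.24/0.406 + 2.33/87.4 + 12.2/9.56 = 16.67 d.
q = Δh / Σ(b_i/K_i) = 5.67 / 16.67 = 0.3401 m/day.
In each layer the seepage velocity is v_i = q/n_i, so the layer transit time is t_i = b_i·n_i / q:
  layer 1 (silty sand): t_1 = 6.24 × 0.15 / 0.3401 = 2.752 d
  layer 2 (karst limestone): t_2 = 2.33 × 0.02 / 0.3401 = 0.1370 d
  layer 3 (medium sand): t_3 = 12.2 × 0.19 / 0.3401 = 6.816 d
Total t = Σ t_i = 9.705 days.

9.71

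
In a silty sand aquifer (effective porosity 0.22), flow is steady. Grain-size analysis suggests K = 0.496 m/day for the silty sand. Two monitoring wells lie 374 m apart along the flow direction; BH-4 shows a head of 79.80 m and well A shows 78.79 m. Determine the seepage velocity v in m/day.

0.00609

Hydraulic gradient i = (79.80 − 78.79) / 374 = 1.01 / 374 = 0.002701.
Darcy flux q = K · i = 0.4960 × 0.002701 = 0.001339 m/day.
Seepage velocity v = q / n_e = 0.001339 / 0.22 = 0.006088 m/day.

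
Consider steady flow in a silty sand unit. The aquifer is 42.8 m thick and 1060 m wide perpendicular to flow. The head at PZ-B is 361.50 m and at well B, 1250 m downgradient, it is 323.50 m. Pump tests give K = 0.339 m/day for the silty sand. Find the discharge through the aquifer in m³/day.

468

Cross-sectional area A = 1060 × 42.8 = 45368 m².
Hydraulic gradient i = (361.50 − 323.50) / 1250 = 38 / 1250 = 0.03040.
Darcy's law: Q = K · A · i = 0.3390 × 45368 × 0.03040 = 467.5 m³/day.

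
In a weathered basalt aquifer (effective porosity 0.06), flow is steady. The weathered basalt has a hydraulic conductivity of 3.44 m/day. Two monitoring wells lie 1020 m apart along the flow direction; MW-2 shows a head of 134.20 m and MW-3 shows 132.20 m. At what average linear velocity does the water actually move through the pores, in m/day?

0.112

Hydraulic gradient i = (134.20 − 132.20) / 1020 = 2 / 1020 = 0.001961.
Darcy flux q = K · i = 3.440 × 0.001961 = 0.006745 m/day.
Seepage velocity v = q / n_e = 0.006745 / 0.06 = 0.1124 m/day.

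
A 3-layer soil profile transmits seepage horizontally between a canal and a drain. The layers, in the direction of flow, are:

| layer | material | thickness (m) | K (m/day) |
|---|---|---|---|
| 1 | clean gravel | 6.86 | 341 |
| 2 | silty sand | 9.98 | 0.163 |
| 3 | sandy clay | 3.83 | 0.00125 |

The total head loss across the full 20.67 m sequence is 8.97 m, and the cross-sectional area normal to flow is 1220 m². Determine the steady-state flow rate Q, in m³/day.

3.50

Flow is perpendicular to layering, so the layers act in series and the equivalent K is the thickness-weighted harmonic mean.
Total thickness L = 6.86 + 9.98 + 3.83 = 20.67 m.
Σ(b_i/K_i) = 6.86/341 + 9.98/0.163 + 3.83/0.00125 = 3125 d.
K_eq = L / Σ(b_i/K_i) = 20.67 / 3125 = 0.006614 m/day.
Q = K_eq · A · (Δh/L) = 0.006614 × 1220 × (8.97/20.67) = 3.502 m³/day.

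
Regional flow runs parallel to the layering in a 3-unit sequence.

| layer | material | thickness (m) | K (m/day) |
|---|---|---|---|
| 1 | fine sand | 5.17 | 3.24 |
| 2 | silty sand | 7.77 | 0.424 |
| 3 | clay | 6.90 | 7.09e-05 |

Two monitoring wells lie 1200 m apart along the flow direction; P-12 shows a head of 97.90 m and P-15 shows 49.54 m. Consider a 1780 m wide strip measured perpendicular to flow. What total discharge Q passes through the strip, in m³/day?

Flow is parallel to layering, so each bed carries its own Darcy discharge and the transmissivities add.
Σ(K_i·b_i) = 3.24×5.17 + 0.424×7.77 + 7.09e-05×6.90 = 20.05 m²/day.
Hydraulic gradient i = (97.90 − 49.54) / 1200 = 48.36 / 1200 = 0.04030.
Q = Σ(K_i·b_i) · W · i = 20.05 × 1780 × 0.04030 = 1438 m³/day.

1440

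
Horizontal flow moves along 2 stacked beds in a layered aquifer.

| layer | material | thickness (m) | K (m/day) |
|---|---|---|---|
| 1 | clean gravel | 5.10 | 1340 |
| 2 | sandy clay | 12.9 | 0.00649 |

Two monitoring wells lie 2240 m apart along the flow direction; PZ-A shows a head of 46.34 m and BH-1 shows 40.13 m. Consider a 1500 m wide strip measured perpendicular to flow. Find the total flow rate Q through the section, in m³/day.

Flow is parallel to layering, so each bed carries its own Darcy discharge and the transmissivities add.
Σ(K_i·b_i) = 1340×5.10 + 0.00649×12.9 = 6834 m²/day.
Hydraulic gradient i = (46.34 − 40.13) / 2240 = 6.21 / 2240 = 0.002772.
Q = Σ(K_i·b_i) · W · i = 6834 × 1500 × 0.002772 = 28419 m³/day.

28400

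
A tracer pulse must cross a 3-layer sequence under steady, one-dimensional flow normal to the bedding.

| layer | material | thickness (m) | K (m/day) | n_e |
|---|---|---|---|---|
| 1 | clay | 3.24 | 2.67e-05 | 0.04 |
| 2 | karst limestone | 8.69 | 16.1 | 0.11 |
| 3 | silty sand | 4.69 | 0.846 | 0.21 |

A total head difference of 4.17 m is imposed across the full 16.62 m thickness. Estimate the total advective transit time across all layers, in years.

165

With flow normal to the layers, continuity requires the same specific discharge q through every layer.
Σ(b_i/K_i) = 3.24/2.67e-05 + 8.69/16.1 + 4.69/0.846 = 1.214e+05 d.
q = Δh / Σ(b_i/K_i) = 4.17 / 1.214e+05 = 3.436e-05 m/day.
In each layer the seepage velocity is v_i = q/n_i, so the layer transit time is t_i = b_i·n_i / q:
  layer 1 (clay): t_1 = 3.24 × 0.04 / 3.436e-05 = 3772 d
  layer 2 (karst limestone): t_2 = 8.69 × 0.11 / 3.436e-05 = 27818 d
  layer 3 (silty sand): t_3 = 4.69 × 0.21 / 3.436e-05 = 28662 d
Total t = Σ t_i = 60252 days = 165.0 years.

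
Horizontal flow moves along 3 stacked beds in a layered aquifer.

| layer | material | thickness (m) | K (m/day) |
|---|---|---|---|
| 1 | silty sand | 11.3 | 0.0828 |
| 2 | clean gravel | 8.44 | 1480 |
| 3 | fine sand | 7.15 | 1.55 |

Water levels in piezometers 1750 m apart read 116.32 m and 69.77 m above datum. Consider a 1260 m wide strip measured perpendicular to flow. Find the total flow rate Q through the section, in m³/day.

Flow is parallel to layering, so each bed carries its own Darcy discharge and the transmissivities add.
Σ(K_i·b_i) = 0.0828×11.3 + 1480×8.44 + 1.55×7.15 = 12503 m²/day.
Hydraulic gradient i = (116.32 − 69.77) / 1750 = 46.55 / 1750 = 0.02660.
Q = Σ(K_i·b_i) · W · i = 12503 × 1260 × 0.02660 = 4.191e+05 m³/day.

419000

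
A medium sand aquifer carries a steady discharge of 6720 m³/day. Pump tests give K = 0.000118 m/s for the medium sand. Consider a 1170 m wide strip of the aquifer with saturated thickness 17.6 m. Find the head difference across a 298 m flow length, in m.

9.54

Convert K: 0.000118 m/s × 86400 = 10.20 m/day.
Cross-sectional area A = 1170 × 17.6 = 20592 m².
From Q = K·A·i, i = Q / (K·A) = 6720 / (10.20 × 20592) = 0.03201.
Head loss Δh = i · L = 0.03201 × 298 = 9.539 m.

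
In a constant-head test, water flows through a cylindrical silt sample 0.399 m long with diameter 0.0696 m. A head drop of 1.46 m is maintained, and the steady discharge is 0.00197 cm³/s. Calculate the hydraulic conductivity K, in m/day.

Cross-sectional area A = π·(d/2)² = π × (0.0696/2)² = 0.003805 m².
Convert discharge: 0.00197 cm³/s = 1.970e-09 m³/s.
Darcy's law rearranged: K = Q·L / (A·Δh) = 1.970e-09 × 0.399 / (0.003805 × 1.46) = 1.415e-07 m/s = 0.01223 m/day.

0.0122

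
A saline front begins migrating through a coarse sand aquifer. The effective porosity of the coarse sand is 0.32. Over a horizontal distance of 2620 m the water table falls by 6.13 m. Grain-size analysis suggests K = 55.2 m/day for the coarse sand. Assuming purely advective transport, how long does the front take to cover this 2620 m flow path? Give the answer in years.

Hydraulic gradient i = Δh / L = 6.13 / 2620 = 0.002340.
Darcy flux q = K · i = 55.20 × 0.002340 = 0.1292 m/day.
Seepage velocity v = q / n_e = 0.1292 / 0.32 = 0.4036 m/day.
Travel time t = L / v = 2620 / 0.4036 = 6492 days = 17.77 years.

17.8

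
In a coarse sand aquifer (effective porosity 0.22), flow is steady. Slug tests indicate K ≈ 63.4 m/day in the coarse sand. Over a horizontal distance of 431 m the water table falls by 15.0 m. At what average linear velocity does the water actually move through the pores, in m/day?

Hydraulic gradient i = Δh / L = 15.0 / 431 = 0.03480.
Darcy flux q = K · i = 63.40 × 0.03480 = 2.206 m/day.
Seepage velocity v = q / n_e = 2.206 / 0.22 = 10.03 m/day.

10.0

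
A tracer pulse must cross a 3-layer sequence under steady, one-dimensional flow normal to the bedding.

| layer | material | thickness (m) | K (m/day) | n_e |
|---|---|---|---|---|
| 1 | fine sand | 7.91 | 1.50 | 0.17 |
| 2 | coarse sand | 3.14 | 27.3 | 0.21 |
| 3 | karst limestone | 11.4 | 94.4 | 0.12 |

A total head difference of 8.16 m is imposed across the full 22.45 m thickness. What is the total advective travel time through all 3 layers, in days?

With flow normal to the layers, continuity requires the same specific discharge q through every layer.
Σ(b_i/K_i) = 7.91/1.50 + 3.14/27.3 + 11.4/94.4 = 5.509 d.
q = Δh / Σ(b_i/K_i) = 8.16 / 5.509 = 1.481 m/day.
In each layer the seepage velocity is v_i = q/n_i, so the layer transit time is t_i = b_i·n_i / q:
  layer 1 (fine sand): t_1 = 7.91 × 0.17 / 1.481 = 0.9079 d
  layer 2 (coarse sand): t_2 = 3.14 × 0.21 / 1.481 = 0.4452 d
  layer 3 (karst limestone): t_3 = 11.4 × 0.12 / 1.481 = 0.9236 d
Total t = Σ t_i = 2.277 days.

2.28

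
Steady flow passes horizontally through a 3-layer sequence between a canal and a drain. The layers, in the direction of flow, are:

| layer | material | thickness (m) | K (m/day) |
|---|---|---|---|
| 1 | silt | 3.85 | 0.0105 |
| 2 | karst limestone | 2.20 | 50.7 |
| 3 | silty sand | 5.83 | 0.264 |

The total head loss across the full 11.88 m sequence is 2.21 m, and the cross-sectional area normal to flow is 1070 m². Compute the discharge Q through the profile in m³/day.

6.08

Flow is perpendicular to layering, so the layers act in series and the equivalent K is the thickness-weighted harmonic mean.
Total thickness L = 3.85 + 2.20 + 5.83 = 11.88 m.
Σ(b_i/K_i) = 3.85/0.0105 + 2.20/50.7 + 5.83/0.264 = 388.8 d.
K_eq = L / Σ(b_i/K_i) = 11.88 / 388.8 = 0.03056 m/day.
Q = K_eq · A · (Δh/L) = 0.03056 × 1070 × (2.21/11.88) = 6.082 m³/day.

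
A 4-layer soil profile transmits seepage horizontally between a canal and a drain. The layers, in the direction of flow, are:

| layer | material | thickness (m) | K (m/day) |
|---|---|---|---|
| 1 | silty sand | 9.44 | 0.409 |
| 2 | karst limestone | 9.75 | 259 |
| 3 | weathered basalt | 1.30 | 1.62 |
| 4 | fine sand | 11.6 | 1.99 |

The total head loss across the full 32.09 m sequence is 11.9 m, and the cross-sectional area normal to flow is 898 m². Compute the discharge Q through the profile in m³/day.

359

Flow is perpendicular to layering, so the layers act in series and the equivalent K is the thickness-weighted harmonic mean.
Total thickness L = 9.44 + 9.75 + 1.30 + 11.6 = 32.09 m.
Σ(b_i/K_i) = 9.44/0.409 + 9.75/259 + 1.30/1.62 + 11.6/1.99 = 29.75 d.
K_eq = L / Σ(b_i/K_i) = 32.09 / 29.75 = 1.079 m/day.
Q = K_eq · A · (Δh/L) = 1.079 × 898 × (11.9/32.09) = 359.2 m³/day.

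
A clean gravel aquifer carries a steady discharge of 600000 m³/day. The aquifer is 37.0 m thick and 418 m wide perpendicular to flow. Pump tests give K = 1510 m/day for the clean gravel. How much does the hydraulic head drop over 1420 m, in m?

36.5

Cross-sectional area A = 418 × 37.0 = 15466 m².
From Q = K·A·i, i = Q / (K·A) = 600000 / (1510 × 15466) = 0.02569.
Head loss Δh = i · L = 0.02569 × 1420 = 36.48 m.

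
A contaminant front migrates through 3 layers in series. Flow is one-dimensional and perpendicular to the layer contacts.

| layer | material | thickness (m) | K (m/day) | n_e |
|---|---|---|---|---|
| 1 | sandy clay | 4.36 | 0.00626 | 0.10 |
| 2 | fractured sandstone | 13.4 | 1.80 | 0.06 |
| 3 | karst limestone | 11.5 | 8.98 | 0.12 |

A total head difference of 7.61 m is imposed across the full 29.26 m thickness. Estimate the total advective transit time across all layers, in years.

0.665

With flow normal to the layers, continuity requires the same specific discharge q through every layer.
Σ(b_i/K_i) = 4.36/0.00626 + 13.4/1.80 + 11.5/8.98 = 705.2 d.
q = Δh / Σ(b_i/K_i) = 7.61 / 705.2 = 0.01079 m/day.
In each layer the seepage velocity is v_i = q/n_i, so the layer transit time is t_i = b_i·n_i / q:
  layer 1 (sandy clay): t_1 = 4.36 × 0.10 / 0.01079 = 40.40 d
  layer 2 (fractured sandstone): t_2 = 13.4 × 0.06 / 0.01079 = 74.51 d
  layer 3 (karst limestone): t_3 = 11.5 × 0.12 / 0.01079 = 127.9 d
Total t = Σ t_i = 242.8 days = 0.6647 years.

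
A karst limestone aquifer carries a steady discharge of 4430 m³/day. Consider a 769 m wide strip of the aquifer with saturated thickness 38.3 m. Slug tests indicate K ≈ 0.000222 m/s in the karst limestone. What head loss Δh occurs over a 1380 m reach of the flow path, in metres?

10.8

Convert K: 0.000222 m/s × 86400 = 19.18 m/day.
Cross-sectional area A = 769 × 38.3 = 29453 m².
From Q = K·A·i, i = Q / (K·A) = 4430 / (19.18 × 29453) = 0.007842.
Head loss Δh = i · L = 0.007842 × 1380 = 10.82 m.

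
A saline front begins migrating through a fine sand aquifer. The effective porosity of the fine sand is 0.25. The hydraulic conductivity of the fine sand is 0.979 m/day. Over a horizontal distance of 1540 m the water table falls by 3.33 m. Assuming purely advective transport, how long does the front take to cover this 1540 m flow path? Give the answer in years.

Hydraulic gradient i = Δh / L = 3.33 / 1540 = 0.002162.
Darcy flux q = K · i = 0.9790 × 0.002162 = 0.002117 m/day.
Seepage velocity v = q / n_e = 0.002117 / 0.25 = 0.008468 m/day.
Travel time t = L / v = 1540 / 0.008468 = 1.819e+05 days = 497.9 years.

498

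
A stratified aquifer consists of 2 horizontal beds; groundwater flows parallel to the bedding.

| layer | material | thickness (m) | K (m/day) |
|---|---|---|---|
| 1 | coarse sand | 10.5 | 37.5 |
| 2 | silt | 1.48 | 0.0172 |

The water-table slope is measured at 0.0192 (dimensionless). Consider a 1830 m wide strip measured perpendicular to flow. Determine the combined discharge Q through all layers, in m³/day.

13800

Flow is parallel to layering, so each bed carries its own Darcy discharge and the transmissivities add.
Σ(K_i·b_i) = 37.5×10.5 + 0.0172×1.48 = 393.8 m²/day.
Hydraulic gradient i = 0.0192.
Q = Σ(K_i·b_i) · W · i = 393.8 × 1830 × 0.01920 = 13836 m³/day.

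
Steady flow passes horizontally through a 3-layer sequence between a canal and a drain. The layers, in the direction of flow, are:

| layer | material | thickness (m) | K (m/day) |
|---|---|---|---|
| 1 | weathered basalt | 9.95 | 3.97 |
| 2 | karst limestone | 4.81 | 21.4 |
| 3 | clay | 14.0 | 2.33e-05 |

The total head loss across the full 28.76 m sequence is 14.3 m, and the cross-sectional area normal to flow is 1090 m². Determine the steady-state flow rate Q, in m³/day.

Flow is perpendicular to layering, so the layers act in series and the equivalent K is the thickness-weighted harmonic mean.
Total thickness L = 9.95 + 4.81 + 14.0 = 28.76 m.
Σ(b_i/K_i) = 9.95/3.97 + 4.81/21.4 + 14.0/2.33e-05 = 6.009e+05 d.
K_eq = L / Σ(b_i/K_i) = 28.76 / 6.009e+05 = 4.786e-05 m/day.
Q = K_eq · A · (Δh/L) = 4.786e-05 × 1090 × (14.3/28.76) = 0.02594 m³/day.

0.0259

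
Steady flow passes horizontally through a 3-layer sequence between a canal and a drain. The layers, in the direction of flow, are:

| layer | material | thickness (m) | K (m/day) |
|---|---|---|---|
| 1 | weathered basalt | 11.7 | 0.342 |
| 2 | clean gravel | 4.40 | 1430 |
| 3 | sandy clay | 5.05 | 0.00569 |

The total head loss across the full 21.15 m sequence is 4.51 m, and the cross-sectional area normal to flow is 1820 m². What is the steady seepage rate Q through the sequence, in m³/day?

Flow is perpendicular to layering, so the layers act in series and the equivalent K is the thickness-weighted harmonic mean.
Total thickness L = 11.7 + 4.40 + 5.05 = 21.15 m.
Σ(b_i/K_i) = 11.7/0.342 + 4.40/1430 + 5.05/0.00569 = 921.7 d.
K_eq = L / Σ(b_i/K_i) = 21.15 / 921.7 = 0.02295 m/day.
Q = K_eq · A · (Δh/L) = 0.02295 × 1820 × (4.51/21.15) = 8.905 m³/day.

8.91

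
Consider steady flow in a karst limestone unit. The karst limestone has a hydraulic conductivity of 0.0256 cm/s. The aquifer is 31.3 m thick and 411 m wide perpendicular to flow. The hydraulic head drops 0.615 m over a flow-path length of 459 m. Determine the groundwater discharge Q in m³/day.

Convert K: 0.0256 cm/s × 864 = 22.12 m/day.
Cross-sectional area A = 411 × 31.3 = 12864 m².
Hydraulic gradient i = Δh / L = 0.615 / 459 = 0.001340.
Darcy's law: Q = K · A · i = 22.12 × 12864 × 0.001340 = 381.2 m³/day.

381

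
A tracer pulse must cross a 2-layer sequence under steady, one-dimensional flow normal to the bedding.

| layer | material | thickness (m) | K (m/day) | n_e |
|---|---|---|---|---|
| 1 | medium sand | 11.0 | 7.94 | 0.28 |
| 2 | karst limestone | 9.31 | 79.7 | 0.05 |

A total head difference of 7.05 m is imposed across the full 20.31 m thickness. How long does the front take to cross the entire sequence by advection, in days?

With flow normal to the layers, continuity requires the same specific discharge q through every layer.
Σ(b_i/K_i) = 11.0/7.94 + 9.31/79.7 = 1.502 d.
q = Δh / Σ(b_i/K_i) = 7.05 / 1.502 = 4.693 m/day.
In each layer the seepage velocity is v_i = q/n_i, so the layer transit time is t_i = b_i·n_i / q:
  layer 1 (medium sand): t_1 = 11.0 × 0.28 / 4.693 = 0.6563 d
  layer 2 (karst limestone): t_2 = 9.31 × 0.05 / 4.693 = 0.09919 d
Total t = Σ t_i = 0.7555 days.

0.755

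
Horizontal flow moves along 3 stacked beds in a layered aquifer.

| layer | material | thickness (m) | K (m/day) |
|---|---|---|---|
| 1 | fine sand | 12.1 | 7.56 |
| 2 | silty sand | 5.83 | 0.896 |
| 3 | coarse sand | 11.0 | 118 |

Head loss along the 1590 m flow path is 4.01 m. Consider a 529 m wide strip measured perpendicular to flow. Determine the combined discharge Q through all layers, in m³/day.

1860

Flow is parallel to layering, so each bed carries its own Darcy discharge and the transmissivities add.
Σ(K_i·b_i) = 7.56×12.1 + 0.896×5.83 + 118×11.0 = 1395 m²/day.
Hydraulic gradient i = Δh / L = 4.01 / 1590 = 0.002522.
Q = Σ(K_i·b_i) · W · i = 1395 × 529 × 0.002522 = 1861 m³/day.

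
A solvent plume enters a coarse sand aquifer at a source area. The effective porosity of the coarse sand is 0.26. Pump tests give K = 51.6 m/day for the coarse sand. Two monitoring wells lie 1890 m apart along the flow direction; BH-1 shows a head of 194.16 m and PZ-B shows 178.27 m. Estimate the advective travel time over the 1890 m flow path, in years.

3.10

Hydraulic gradient i = (194.16 − 178.27) / 1890 = 15.89 / 1890 = 0.008407.
Darcy flux q = K · i = 51.60 × 0.008407 = 0.4338 m/day.
Seepage velocity v = q / n_e = 0.4338 / 0.26 = 1.669 m/day.
Travel time t = L / v = 1890 / 1.669 = 1133 days = 3.101 years.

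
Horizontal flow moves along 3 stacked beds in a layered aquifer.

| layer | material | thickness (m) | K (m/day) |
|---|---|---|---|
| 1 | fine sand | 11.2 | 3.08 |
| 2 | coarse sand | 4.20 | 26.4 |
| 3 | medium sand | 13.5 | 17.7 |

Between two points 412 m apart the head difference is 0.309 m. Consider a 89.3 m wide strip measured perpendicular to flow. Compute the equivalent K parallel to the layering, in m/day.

Flow is parallel to layering, so each bed carries its own Darcy discharge and the transmissivities add.
Σ(K_i·b_i) = 3.08×11.2 + 26.4×4.20 + 17.7×13.5 = 384.3 m²/day.
Total thickness b = 28.90 m, so K_eq = Σ(K_i·b_i)/b = 13.30 m/day.

13.3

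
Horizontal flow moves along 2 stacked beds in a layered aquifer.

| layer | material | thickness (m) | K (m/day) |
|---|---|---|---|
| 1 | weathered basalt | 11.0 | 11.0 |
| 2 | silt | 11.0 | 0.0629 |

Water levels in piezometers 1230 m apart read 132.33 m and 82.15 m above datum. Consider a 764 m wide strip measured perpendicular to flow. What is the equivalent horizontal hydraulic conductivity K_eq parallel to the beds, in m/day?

Flow is parallel to layering, so each bed carries its own Darcy discharge and the transmissivities add.
Σ(K_i·b_i) = 11.0×11.0 + 0.0629×11.0 = 121.7 m²/day.
Total thickness b = 22.00 m, so K_eq = Σ(K_i·b_i)/b = 5.531 m/day.

5.53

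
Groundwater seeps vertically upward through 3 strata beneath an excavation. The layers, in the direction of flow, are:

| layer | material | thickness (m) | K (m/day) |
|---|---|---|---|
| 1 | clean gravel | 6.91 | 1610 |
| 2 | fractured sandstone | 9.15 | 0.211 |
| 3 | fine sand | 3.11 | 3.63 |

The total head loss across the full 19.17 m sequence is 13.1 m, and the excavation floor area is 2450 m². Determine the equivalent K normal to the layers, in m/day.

Flow is perpendicular to layering, so the layers act in series and the equivalent K is the thickness-weighted harmonic mean.
Total thickness L = 6.91 + 9.15 + 3.11 = 19.17 m.
Σ(b_i/K_i) = 6.91/1610 + 9.15/0.211 + 3.11/3.63 = 44.23 d.
K_eq = L / Σ(b_i/K_i) = 19.17 / 44.23 = 0.4335 m/day.

0.433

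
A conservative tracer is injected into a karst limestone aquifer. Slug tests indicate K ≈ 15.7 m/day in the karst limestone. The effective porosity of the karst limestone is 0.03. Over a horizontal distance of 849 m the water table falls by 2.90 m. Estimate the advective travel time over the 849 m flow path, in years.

Hydraulic gradient i = Δh / L = 2.90 / 849 = 0.003416.
Darcy flux q = K · i = 15.70 × 0.003416 = 0.05363 m/day.
Seepage velocity v = q / n_e = 0.05363 / 0.03 = 1.788 m/day.
Travel time t = L / v = 849 / 1.788 = 474.9 days = 1.300 years.

1.30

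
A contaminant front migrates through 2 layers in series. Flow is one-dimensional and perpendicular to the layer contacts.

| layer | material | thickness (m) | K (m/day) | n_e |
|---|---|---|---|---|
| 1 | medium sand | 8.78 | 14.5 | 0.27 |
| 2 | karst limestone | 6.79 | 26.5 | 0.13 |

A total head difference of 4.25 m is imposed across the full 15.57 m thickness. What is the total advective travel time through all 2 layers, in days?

With flow normal to the layers, continuity requires the same specific discharge q through every layer.
Σ(b_i/K_i) = 8.78/14.5 + 6.79/26.5 = 0.8617 d.
q = Δh / Σ(b_i/K_i) = 4.25 / 0.8617 = 4.932 m/day.
In each layer the seepage velocity is v_i = q/n_i, so the layer transit time is t_i = b_i·n_i / q:
  layer 1 (medium sand): t_1 = 8.78 × 0.27 / 4.932 = 0.4807 d
  layer 2 (karst limestone): t_2 = 6.79 × 0.13 / 4.932 = 0.1790 d
Total t = Σ t_i = 0.6596 days.

0.660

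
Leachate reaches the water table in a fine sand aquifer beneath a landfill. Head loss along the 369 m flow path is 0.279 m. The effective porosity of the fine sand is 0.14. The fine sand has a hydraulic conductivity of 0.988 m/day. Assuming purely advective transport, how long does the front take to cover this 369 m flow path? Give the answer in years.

189

Hydraulic gradient i = Δh / L = 0.279 / 369 = 0.0007561.
Darcy flux q = K · i = 0.9880 × 0.0007561 = 0.0007470 m/day.
Seepage velocity v = q / n_e = 0.0007470 / 0.14 = 0.005336 m/day.
Travel time t = L / v = 369 / 0.005336 = 69154 days = 189.3 years.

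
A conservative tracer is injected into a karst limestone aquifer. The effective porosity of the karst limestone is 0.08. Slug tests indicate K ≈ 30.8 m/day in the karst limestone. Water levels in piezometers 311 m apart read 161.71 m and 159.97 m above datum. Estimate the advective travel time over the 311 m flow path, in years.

Hydraulic gradient i = (161.71 − 159.97) / 311 = 1.74 / 311 = 0.005595.
Darcy flux q = K · i = 30.80 × 0.005595 = 0.1723 m/day.
Seepage velocity v = q / n_e = 0.1723 / 0.08 = 2.154 m/day.
Travel time t = L / v = 311 / 2.154 = 144.4 days = 0.3953 years.

0.395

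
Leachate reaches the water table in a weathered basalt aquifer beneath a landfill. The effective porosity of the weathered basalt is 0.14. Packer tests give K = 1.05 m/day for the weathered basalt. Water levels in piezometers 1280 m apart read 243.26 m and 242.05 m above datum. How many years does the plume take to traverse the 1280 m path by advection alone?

494

Hydraulic gradient i = (243.26 − 242.05) / 1280 = 1.21 / 1280 = 0.0009453.
Darcy flux q = K · i = 1.050 × 0.0009453 = 0.0009926 m/day.
Seepage velocity v = q / n_e = 0.0009926 / 0.14 = 0.007090 m/day.
Travel time t = L / v = 1280 / 0.007090 = 1.805e+05 days = 494.3 years.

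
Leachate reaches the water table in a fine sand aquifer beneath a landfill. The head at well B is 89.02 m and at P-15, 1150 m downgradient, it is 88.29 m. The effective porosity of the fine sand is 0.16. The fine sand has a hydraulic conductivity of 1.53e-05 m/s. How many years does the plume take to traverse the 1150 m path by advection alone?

Convert K: 1.53e-05 m/s × 86400 = 1.322 m/day.
Hydraulic gradient i = (89.02 − 88.29) / 1150 = 0.73 / 1150 = 0.0006348.
Darcy flux q = K · i = 1.322 × 0.0006348 = 0.0008391 m/day.
Seepage velocity v = q / n_e = 0.0008391 / 0.16 = 0.005245 m/day.
Travel time t = L / v = 1150 / 0.005245 = 2.193e+05 days = 600.3 years.

600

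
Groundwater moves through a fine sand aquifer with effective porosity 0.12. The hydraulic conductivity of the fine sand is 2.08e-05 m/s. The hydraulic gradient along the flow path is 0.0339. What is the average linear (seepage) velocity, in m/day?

0.508

Convert K: 2.08e-05 m/s × 86400 = 1.797 m/day.
Hydraulic gradient i = 0.0339.
Darcy flux q = K · i = 1.797 × 0.03390 = 0.06092 m/day.
Seepage velocity v = q / n_e = 0.06092 / 0.12 = 0.5077 m/day.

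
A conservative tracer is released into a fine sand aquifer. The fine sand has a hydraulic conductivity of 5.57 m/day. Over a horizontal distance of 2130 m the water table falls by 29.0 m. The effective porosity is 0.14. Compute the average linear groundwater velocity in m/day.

0.542

Hydraulic gradient i = Δh / L = 29.0 / 2130 = 0.01362.
Darcy flux q = K · i = 5.570 × 0.01362 = 0.07584 m/day.
Seepage velocity v = q / n_e = 0.07584 / 0.14 = 0.5417 m/day.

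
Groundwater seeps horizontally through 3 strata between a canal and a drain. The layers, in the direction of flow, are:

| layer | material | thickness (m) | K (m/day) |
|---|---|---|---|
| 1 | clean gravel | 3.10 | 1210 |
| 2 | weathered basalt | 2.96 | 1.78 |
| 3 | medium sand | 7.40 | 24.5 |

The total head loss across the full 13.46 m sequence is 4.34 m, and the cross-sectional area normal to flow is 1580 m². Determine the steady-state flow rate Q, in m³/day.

3490

Flow is perpendicular to layering, so the layers act in series and the equivalent K is the thickness-weighted harmonic mean.
Total thickness L = 3.10 + 2.96 + 7.40 = 13.46 m.
Σ(b_i/K_i) = 3.10/1210 + 2.96/1.78 + 7.40/24.5 = 1.968 d.
K_eq = L / Σ(b_i/K_i) = 13.46 / 1.968 = 6.841 m/day.
Q = K_eq · A · (Δh/L) = 6.841 × 1580 × (4.34/13.46) = 3485 m³/day.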